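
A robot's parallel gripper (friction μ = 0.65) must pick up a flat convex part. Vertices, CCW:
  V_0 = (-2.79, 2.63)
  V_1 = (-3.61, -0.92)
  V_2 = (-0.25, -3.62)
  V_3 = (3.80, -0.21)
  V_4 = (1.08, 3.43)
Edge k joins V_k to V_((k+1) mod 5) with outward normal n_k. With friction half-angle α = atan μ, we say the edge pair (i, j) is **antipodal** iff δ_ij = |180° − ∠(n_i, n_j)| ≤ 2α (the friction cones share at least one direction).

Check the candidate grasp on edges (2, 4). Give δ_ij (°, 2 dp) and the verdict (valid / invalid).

α = atan 0.65 = 33.02°;  2α = 66.05°
edge 2: e_2 = (+4.05, +3.41);  n_2 = (+0.6441, -0.7650)
edge 4: e_4 = (-3.87, -0.80);  n_4 = (-0.2024, +0.9793)
∠(n_2, n_4) = 151.58°
δ = |180° − 151.58°| = 28.42°
28.42° ≤ 2α = 66.05°  →  valid

δ = 28.42°, valid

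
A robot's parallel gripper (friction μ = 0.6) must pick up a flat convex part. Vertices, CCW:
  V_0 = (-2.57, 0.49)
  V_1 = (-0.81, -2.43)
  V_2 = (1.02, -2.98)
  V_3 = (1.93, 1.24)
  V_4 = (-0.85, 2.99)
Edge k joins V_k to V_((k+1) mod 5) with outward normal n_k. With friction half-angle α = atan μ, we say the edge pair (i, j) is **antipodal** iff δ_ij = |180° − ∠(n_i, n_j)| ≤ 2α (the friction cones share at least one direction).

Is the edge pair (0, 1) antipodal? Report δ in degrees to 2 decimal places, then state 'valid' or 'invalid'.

δ = 137.81°, invalid

α = atan 0.6 = 30.96°;  2α = 61.93°
edge 0: e_0 = (+1.76, -2.92);  n_0 = (-0.8565, -0.5162)
edge 1: e_1 = (+1.83, -0.55);  n_1 = (-0.2878, -0.9577)
∠(n_0, n_1) = 42.19°
δ = |180° − 42.19°| = 137.81°
137.81° > 2α = 61.93°  →  invalid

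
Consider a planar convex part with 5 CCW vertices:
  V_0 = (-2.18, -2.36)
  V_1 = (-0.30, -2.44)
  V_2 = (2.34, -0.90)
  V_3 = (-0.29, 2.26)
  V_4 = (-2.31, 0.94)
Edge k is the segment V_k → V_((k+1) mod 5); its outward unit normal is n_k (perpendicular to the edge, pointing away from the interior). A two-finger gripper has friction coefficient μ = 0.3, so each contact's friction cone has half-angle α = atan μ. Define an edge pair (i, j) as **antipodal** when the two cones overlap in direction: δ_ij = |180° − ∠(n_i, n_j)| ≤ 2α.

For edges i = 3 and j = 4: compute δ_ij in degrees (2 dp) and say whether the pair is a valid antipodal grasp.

α = atan 0.3 = 16.70°;  2α = 33.40°
edge 3: e_3 = (-2.02, -1.32);  n_3 = (-0.5470, +0.8371)
edge 4: e_4 = (+0.13, -3.30);  n_4 = (-0.9992, -0.0394)
∠(n_3, n_4) = 59.09°
δ = |180° − 59.09°| = 120.91°
120.91° > 2α = 33.40°  →  invalid

δ = 120.91°, invalid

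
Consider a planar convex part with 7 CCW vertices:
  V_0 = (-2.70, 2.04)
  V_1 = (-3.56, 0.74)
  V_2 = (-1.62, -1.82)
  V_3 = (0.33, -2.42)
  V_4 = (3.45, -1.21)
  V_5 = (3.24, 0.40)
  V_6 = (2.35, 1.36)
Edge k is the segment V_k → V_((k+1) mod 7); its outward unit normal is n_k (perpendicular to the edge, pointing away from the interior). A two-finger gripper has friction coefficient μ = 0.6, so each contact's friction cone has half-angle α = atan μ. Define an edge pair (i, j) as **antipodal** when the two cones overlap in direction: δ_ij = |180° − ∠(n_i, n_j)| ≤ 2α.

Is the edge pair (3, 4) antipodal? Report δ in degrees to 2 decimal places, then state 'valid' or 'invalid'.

δ = 103.77°, invalid

α = atan 0.6 = 30.96°;  2α = 61.93°
edge 3: e_3 = (+3.12, +1.21);  n_3 = (+0.3616, -0.9323)
edge 4: e_4 = (-0.21, +1.61);  n_4 = (+0.9916, +0.1293)
∠(n_3, n_4) = 76.23°
δ = |180° − 76.23°| = 103.77°
103.77° > 2α = 61.93°  →  invalid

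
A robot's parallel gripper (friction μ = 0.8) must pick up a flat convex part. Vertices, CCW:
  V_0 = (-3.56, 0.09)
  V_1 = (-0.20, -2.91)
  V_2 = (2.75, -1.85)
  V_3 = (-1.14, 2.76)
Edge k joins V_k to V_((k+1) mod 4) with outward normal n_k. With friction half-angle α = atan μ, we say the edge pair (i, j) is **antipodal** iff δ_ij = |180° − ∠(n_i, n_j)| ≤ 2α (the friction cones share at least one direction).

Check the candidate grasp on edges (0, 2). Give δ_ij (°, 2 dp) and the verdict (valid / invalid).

δ = 8.08°, valid

α = atan 0.8 = 38.66°;  2α = 77.32°
edge 0: e_0 = (+3.36, -3.00);  n_0 = (-0.6660, -0.7459)
edge 2: e_2 = (-3.89, +4.61);  n_2 = (+0.7643, +0.6449)
∠(n_0, n_2) = 171.92°
δ = |180° − 171.92°| = 8.08°
8.08° ≤ 2α = 77.32°  →  valid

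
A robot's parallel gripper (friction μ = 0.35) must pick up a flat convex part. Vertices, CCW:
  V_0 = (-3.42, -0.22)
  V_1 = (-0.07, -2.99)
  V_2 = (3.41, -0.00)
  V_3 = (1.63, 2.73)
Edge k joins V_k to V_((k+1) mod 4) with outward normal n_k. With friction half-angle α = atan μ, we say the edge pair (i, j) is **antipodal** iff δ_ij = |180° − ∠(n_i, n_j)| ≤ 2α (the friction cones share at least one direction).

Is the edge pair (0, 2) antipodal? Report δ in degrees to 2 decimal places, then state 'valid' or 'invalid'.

α = atan 0.35 = 19.29°;  2α = 38.58°
edge 0: e_0 = (+3.35, -2.77);  n_0 = (-0.6372, -0.7707)
edge 2: e_2 = (-1.78, +2.73);  n_2 = (+0.8377, +0.5462)
∠(n_0, n_2) = 162.69°
δ = |180° − 162.69°| = 17.31°
17.31° ≤ 2α = 38.58°  →  valid

δ = 17.31°, valid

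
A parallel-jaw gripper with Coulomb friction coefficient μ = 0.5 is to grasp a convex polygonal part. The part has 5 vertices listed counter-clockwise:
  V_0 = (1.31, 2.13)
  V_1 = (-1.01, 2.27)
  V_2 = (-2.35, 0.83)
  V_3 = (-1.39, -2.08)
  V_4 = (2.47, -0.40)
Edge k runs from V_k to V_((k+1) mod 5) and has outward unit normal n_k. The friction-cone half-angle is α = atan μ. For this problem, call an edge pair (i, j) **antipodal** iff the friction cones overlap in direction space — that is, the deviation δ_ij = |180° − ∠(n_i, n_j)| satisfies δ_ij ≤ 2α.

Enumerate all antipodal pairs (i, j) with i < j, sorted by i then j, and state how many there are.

count = 3; pairs: (0,3), (1,3), (2,4)

α = atan 0.5 = 26.57°;  2α = 53.13°
n_0 = (+0.0602, +0.9982)
n_1 = (-0.7321, +0.6812)
n_2 = (-0.9497, -0.3133)
n_3 = (+0.3991, -0.9169)
n_4 = (+0.9090, +0.4168)
  (0,1): δ = 129.49°  ·
  (0,2): δ = 68.29°  ·
  (0,3): δ = 26.97°  ✓
  (0,4): δ = 118.08°  ·
  (1,2): δ = 118.80°  ·
  (1,3): δ = 23.54°  ✓
  (1,4): δ = 67.57°  ·
  (2,3): δ = 84.74°  ·
  (2,4): δ = 6.37°  ✓
  (3,4): δ = 88.89°  ·
antipodal pairs: 3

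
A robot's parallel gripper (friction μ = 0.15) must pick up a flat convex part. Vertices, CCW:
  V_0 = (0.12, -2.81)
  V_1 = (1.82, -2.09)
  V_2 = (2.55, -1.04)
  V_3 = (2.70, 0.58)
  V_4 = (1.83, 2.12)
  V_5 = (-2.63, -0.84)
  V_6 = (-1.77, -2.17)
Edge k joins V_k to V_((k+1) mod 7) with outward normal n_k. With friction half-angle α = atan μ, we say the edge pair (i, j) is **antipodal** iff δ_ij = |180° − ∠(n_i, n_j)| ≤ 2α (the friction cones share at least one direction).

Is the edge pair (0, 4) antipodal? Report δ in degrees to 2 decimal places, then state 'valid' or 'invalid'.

α = atan 0.15 = 8.53°;  2α = 17.06°
edge 0: e_0 = (+1.70, +0.72);  n_0 = (+0.3900, -0.9208)
edge 4: e_4 = (-4.46, -2.96);  n_4 = (-0.5530, +0.8332)
∠(n_0, n_4) = 169.38°
δ = |180° − 169.38°| = 10.62°
10.62° ≤ 2α = 17.06°  →  valid

δ = 10.62°, valid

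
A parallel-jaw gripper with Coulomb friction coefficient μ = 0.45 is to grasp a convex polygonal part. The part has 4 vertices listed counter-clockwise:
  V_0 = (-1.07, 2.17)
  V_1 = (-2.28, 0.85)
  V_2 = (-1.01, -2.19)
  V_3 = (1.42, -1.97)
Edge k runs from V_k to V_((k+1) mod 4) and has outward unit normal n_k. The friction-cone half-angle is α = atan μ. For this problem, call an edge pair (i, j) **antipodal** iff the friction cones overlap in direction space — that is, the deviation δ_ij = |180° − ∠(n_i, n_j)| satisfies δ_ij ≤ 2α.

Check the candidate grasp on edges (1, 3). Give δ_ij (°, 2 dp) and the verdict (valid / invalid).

α = atan 0.45 = 24.23°;  2α = 48.46°
edge 1: e_1 = (+1.27, -3.04);  n_1 = (-0.9227, -0.3855)
edge 3: e_3 = (-2.49, +4.14);  n_3 = (+0.8569, +0.5154)
∠(n_1, n_3) = 171.65°
δ = |180° − 171.65°| = 8.35°
8.35° ≤ 2α = 48.46°  →  valid

δ = 8.35°, valid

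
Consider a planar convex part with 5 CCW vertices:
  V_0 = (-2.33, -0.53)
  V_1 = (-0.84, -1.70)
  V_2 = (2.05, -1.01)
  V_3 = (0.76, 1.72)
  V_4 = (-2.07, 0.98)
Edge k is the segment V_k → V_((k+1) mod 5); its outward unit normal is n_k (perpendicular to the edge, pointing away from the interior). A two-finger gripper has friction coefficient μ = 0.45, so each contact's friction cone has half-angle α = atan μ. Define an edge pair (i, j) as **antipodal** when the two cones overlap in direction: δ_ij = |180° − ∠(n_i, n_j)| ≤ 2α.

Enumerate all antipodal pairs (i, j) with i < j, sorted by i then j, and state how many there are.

α = atan 0.45 = 24.23°;  2α = 48.46°
n_0 = (-0.6176, -0.7865)
n_1 = (+0.2322, -0.9727)
n_2 = (+0.9041, +0.4272)
n_3 = (-0.2530, +0.9675)
n_4 = (-0.9855, +0.1697)
  (0,1): δ = 128.43°  ·
  (0,2): δ = 26.57°  ✓
  (0,3): δ = 52.79°  ·
  (0,4): δ = 118.37°  ·
  (1,2): δ = 78.14°  ·
  (1,3): δ = 1.23°  ✓
  (1,4): δ = 66.80°  ·
  (2,3): δ = 100.64°  ·
  (2,4): δ = 35.06°  ✓
  (3,4): δ = 114.42°  ·
antipodal pairs: 3

count = 3; pairs: (0,2), (1,3), (2,4)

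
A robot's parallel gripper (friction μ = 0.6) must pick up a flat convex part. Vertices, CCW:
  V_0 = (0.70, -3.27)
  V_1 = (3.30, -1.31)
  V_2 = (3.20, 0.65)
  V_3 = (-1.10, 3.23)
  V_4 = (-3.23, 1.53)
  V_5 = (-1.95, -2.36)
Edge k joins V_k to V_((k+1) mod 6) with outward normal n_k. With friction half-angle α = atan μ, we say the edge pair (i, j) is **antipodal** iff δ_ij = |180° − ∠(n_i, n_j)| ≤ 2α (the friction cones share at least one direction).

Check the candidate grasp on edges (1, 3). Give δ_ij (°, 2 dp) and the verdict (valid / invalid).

δ = 54.33°, valid

α = atan 0.6 = 30.96°;  2α = 61.93°
edge 1: e_1 = (-0.10, +1.96);  n_1 = (+0.9987, +0.0510)
edge 3: e_3 = (-2.13, -1.70);  n_3 = (-0.6238, +0.7816)
∠(n_1, n_3) = 125.67°
δ = |180° − 125.67°| = 54.33°
54.33° ≤ 2α = 61.93°  →  valid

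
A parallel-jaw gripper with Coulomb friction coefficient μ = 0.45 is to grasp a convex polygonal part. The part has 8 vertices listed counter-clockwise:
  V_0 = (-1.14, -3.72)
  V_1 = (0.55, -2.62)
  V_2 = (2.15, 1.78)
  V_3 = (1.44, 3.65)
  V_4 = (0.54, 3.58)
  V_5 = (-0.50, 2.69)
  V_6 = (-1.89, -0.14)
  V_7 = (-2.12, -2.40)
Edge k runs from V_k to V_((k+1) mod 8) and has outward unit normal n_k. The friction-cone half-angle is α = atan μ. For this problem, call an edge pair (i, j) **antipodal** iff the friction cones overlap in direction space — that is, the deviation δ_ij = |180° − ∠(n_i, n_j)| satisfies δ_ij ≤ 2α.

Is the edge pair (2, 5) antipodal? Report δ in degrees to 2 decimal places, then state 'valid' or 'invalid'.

α = atan 0.45 = 24.23°;  2α = 48.46°
edge 2: e_2 = (-0.71, +1.87);  n_2 = (+0.9349, +0.3550)
edge 5: e_5 = (-1.39, -2.83);  n_5 = (-0.8976, +0.4409)
∠(n_2, n_5) = 133.05°
δ = |180° − 133.05°| = 46.95°
46.95° ≤ 2α = 48.46°  →  valid

δ = 46.95°, valid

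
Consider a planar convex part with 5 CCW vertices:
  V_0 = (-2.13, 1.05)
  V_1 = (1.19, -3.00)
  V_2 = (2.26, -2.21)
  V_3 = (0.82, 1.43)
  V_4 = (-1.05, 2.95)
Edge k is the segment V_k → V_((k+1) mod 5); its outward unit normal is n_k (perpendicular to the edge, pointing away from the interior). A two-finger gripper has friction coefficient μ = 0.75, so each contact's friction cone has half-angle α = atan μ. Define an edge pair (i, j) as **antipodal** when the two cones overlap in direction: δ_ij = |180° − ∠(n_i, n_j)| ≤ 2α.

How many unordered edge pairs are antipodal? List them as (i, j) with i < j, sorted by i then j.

count = 4; pairs: (0,2), (0,3), (1,4), (2,4)

α = atan 0.75 = 36.87°;  2α = 73.74°
n_0 = (-0.7734, -0.6340)
n_1 = (+0.5940, -0.8045)
n_2 = (+0.9299, +0.3679)
n_3 = (+0.6307, +0.7760)
n_4 = (-0.8694, +0.4942)
  (0,1): δ = 92.90°  ·
  (0,2): δ = 17.76°  ✓
  (0,3): δ = 11.55°  ✓
  (0,4): δ = 111.04°  ·
  (1,2): δ = 104.86°  ·
  (1,3): δ = 75.54°  ·
  (1,4): δ = 23.95°  ✓
  (2,3): δ = 150.69°  ·
  (2,4): δ = 51.20°  ✓
  (3,4): δ = 80.51°  ·
antipodal pairs: 4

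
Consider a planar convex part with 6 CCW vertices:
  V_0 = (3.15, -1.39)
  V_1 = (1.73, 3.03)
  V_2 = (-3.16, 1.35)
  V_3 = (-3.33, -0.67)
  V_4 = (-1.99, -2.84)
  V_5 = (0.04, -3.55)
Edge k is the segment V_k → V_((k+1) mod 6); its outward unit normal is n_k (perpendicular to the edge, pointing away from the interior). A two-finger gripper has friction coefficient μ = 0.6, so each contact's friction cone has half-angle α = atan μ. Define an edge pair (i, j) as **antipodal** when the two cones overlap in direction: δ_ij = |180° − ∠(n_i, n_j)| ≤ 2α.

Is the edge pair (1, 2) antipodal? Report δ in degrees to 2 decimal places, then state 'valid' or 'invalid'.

δ = 113.77°, invalid

α = atan 0.6 = 30.96°;  2α = 61.93°
edge 1: e_1 = (-4.89, -1.68);  n_1 = (-0.3249, +0.9457)
edge 2: e_2 = (-0.17, -2.02);  n_2 = (-0.9965, +0.0839)
∠(n_1, n_2) = 66.23°
δ = |180° − 66.23°| = 113.77°
113.77° > 2α = 61.93°  →  invalid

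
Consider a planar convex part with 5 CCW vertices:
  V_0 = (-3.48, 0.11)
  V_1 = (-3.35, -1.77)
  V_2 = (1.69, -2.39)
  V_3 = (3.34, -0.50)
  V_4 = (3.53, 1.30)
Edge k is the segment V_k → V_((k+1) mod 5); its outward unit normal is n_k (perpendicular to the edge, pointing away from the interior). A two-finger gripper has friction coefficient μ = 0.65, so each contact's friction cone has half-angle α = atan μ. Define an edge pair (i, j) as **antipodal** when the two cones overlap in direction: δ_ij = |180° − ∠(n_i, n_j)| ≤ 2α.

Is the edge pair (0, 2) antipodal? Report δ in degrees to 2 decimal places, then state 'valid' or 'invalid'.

δ = 45.08°, valid

α = atan 0.65 = 33.02°;  2α = 66.05°
edge 0: e_0 = (+0.13, -1.88);  n_0 = (-0.9976, -0.0690)
edge 2: e_2 = (+1.65, +1.89);  n_2 = (+0.7533, -0.6577)
∠(n_0, n_2) = 134.92°
δ = |180° − 134.92°| = 45.08°
45.08° ≤ 2α = 66.05°  →  valid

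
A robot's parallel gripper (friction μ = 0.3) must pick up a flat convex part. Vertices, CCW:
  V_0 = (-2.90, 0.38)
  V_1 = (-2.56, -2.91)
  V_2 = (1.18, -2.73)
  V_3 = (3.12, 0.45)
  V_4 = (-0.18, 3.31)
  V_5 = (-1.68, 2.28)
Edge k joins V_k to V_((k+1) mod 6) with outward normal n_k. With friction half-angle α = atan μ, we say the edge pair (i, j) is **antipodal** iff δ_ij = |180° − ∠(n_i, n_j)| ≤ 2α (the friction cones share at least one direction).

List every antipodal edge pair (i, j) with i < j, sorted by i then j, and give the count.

count = 3; pairs: (1,4), (2,4), (2,5)

α = atan 0.3 = 16.70°;  2α = 33.40°
n_0 = (-0.9947, -0.1028)
n_1 = (+0.0481, -0.9988)
n_2 = (+0.8537, -0.5208)
n_3 = (+0.6549, +0.7557)
n_4 = (-0.5661, +0.8244)
n_5 = (-0.8415, +0.5403)
  (0,1): δ = 93.14°  ·
  (0,2): δ = 37.29°  ·
  (0,3): δ = 43.19°  ·
  (0,4): δ = 118.58°  ·
  (0,5): δ = 141.40°  ·
  (1,2): δ = 124.14°  ·
  (1,3): δ = 43.67°  ·
  (1,4): δ = 31.72°  ✓
  (1,5): δ = 54.54°  ·
  (2,3): δ = 99.53°  ·
  (2,4): δ = 24.14°  ✓
  (2,5): δ = 1.32°  ✓
  (3,4): δ = 104.61°  ·
  (3,5): δ = 81.79°  ·
  (4,5): δ = 157.18°  ·
antipodal pairs: 3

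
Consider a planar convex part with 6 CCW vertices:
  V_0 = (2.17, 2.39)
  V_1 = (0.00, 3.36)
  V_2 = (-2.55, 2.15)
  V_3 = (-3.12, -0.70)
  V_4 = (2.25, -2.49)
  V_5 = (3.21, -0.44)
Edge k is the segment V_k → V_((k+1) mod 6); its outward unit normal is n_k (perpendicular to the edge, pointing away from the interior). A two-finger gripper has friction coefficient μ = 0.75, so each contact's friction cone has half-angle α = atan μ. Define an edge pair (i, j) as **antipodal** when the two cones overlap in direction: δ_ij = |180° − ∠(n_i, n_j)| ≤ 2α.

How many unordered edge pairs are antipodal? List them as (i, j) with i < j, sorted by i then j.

α = atan 0.75 = 36.87°;  2α = 73.74°
n_0 = (+0.4081, +0.9129)
n_1 = (-0.4287, +0.9034)
n_2 = (-0.9806, +0.1961)
n_3 = (-0.3162, -0.9487)
n_4 = (+0.9056, -0.4241)
n_5 = (+0.9386, +0.3449)
  (0,1): δ = 130.53°  ·
  (0,2): δ = 77.23°  ·
  (0,3): δ = 5.65°  ✓
  (0,4): δ = 88.99°  ·
  (0,5): δ = 134.26°  ·
  (1,2): δ = 126.69°  ·
  (1,3): δ = 43.82°  ✓
  (1,4): δ = 39.52°  ✓
  (1,5): δ = 84.79°  ·
  (2,3): δ = 97.13°  ·
  (2,4): δ = 13.78°  ✓
  (2,5): δ = 31.49°  ✓
  (3,4): δ = 96.66°  ·
  (3,5): δ = 51.39°  ✓
  (4,5): δ = 134.73°  ·
antipodal pairs: 6

count = 6; pairs: (0,3), (1,3), (1,4), (2,4), (2,5), (3,5)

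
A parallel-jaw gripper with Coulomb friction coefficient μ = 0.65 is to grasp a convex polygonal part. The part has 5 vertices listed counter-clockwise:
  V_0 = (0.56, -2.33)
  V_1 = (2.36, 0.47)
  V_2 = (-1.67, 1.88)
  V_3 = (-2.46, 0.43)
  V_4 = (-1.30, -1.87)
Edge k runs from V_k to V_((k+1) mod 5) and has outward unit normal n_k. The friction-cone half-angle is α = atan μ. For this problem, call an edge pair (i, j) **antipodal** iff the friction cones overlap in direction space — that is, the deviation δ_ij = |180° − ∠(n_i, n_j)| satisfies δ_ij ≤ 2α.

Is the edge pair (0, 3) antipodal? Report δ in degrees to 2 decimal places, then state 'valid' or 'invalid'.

α = atan 0.65 = 33.02°;  2α = 66.05°
edge 0: e_0 = (+1.80, +2.80);  n_0 = (+0.8412, -0.5408)
edge 3: e_3 = (+1.16, -2.30);  n_3 = (-0.8929, -0.4503)
∠(n_0, n_3) = 120.50°
δ = |180° − 120.50°| = 59.50°
59.50° ≤ 2α = 66.05°  →  valid

δ = 59.50°, valid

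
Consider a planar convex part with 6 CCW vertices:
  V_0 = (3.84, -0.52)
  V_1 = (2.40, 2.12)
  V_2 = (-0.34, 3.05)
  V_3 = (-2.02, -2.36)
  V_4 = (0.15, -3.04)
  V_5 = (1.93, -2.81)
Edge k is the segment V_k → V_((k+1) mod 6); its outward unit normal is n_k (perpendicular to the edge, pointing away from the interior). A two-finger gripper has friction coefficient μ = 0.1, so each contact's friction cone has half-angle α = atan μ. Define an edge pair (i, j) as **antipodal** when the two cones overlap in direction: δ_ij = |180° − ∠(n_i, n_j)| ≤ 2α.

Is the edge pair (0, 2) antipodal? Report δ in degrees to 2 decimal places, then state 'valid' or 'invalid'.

δ = 45.86°, invalid

α = atan 0.1 = 5.71°;  2α = 11.42°
edge 0: e_0 = (-1.44, +2.64);  n_0 = (+0.8779, +0.4789)
edge 2: e_2 = (-1.68, -5.41);  n_2 = (-0.9550, +0.2966)
∠(n_0, n_2) = 134.14°
δ = |180° − 134.14°| = 45.86°
45.86° > 2α = 11.42°  →  invalid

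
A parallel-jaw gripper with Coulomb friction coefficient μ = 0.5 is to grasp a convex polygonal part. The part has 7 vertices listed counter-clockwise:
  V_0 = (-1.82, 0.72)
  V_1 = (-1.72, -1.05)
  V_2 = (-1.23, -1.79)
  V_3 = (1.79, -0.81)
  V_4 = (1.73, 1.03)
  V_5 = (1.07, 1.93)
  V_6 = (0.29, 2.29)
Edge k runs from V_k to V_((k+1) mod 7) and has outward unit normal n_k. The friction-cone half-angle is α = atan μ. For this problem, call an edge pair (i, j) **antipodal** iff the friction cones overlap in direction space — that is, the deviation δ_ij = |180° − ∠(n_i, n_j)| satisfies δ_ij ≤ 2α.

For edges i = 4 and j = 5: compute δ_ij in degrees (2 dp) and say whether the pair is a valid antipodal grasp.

α = atan 0.5 = 26.57°;  2α = 53.13°
edge 4: e_4 = (-0.66, +0.90);  n_4 = (+0.8064, +0.5914)
edge 5: e_5 = (-0.78, +0.36);  n_5 = (+0.4191, +0.9080)
∠(n_4, n_5) = 28.97°
δ = |180° − 28.97°| = 151.03°
151.03° > 2α = 53.13°  →  invalid

δ = 151.03°, invalid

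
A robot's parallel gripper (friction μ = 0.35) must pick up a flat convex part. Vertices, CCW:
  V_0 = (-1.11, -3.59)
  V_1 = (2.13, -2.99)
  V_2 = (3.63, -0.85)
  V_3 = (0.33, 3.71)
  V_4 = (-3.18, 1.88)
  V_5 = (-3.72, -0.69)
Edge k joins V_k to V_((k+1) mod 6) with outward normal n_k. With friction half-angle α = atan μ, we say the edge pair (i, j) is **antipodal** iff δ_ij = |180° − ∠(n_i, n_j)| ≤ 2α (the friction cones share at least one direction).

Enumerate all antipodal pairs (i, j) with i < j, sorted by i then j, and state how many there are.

count = 4; pairs: (0,3), (1,3), (1,4), (2,5)

α = atan 0.35 = 19.29°;  2α = 38.58°
n_0 = (+0.1821, -0.9833)
n_1 = (+0.8189, -0.5740)
n_2 = (+0.8101, +0.5863)
n_3 = (-0.4623, +0.8867)
n_4 = (-0.9786, +0.2056)
n_5 = (-0.7433, -0.6690)
  (0,1): δ = 135.52°  ·
  (0,2): δ = 64.60°  ·
  (0,3): δ = 17.04°  ✓
  (0,4): δ = 67.64°  ·
  (0,5): δ = 121.50°  ·
  (1,2): δ = 109.08°  ·
  (1,3): δ = 27.44°  ✓
  (1,4): δ = 23.16°  ✓
  (1,5): δ = 77.02°  ·
  (2,3): δ = 98.36°  ·
  (2,4): δ = 47.76°  ·
  (2,5): δ = 6.09°  ✓
  (3,4): δ = 129.40°  ·
  (3,5): δ = 75.55°  ·
  (4,5): δ = 126.15°  ·
antipodal pairs: 4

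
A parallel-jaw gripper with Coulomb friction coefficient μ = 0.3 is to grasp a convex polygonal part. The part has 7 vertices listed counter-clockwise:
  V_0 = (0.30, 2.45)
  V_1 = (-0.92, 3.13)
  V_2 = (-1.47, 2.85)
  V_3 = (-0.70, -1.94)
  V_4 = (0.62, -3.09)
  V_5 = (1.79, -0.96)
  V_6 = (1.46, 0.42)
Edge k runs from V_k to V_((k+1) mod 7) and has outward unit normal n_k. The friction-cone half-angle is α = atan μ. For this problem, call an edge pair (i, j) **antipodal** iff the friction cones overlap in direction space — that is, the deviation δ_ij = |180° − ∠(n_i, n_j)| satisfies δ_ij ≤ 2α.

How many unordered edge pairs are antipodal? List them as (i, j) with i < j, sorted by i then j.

count = 4; pairs: (0,3), (2,5), (2,6), (3,6)

α = atan 0.3 = 16.70°;  2α = 33.40°
n_0 = (+0.4869, +0.8735)
n_1 = (-0.4537, +0.8912)
n_2 = (-0.9873, -0.1587)
n_3 = (-0.6569, -0.7540)
n_4 = (+0.8765, -0.4814)
n_5 = (+0.9726, +0.2326)
n_6 = (+0.8682, +0.4961)
  (0,1): δ = 123.89°  ·
  (0,2): δ = 51.73°  ·
  (0,3): δ = 11.93°  ✓
  (0,4): δ = 90.35°  ·
  (0,5): δ = 132.58°  ·
  (0,6): δ = 148.88°  ·
  (1,2): δ = 107.85°  ·
  (1,3): δ = 68.04°  ·
  (1,4): δ = 34.24°  ·
  (1,5): δ = 76.47°  ·
  (1,6): δ = 92.76°  ·
  (2,3): δ = 140.20°  ·
  (2,4): δ = 37.91°  ·
  (2,5): δ = 4.32°  ✓
  (2,6): δ = 20.61°  ✓
  (3,4): δ = 77.72°  ·
  (3,5): δ = 35.49°  ·
  (3,6): δ = 19.19°  ✓
  (4,5): δ = 137.77°  ·
  (4,6): δ = 121.48°  ·
  (5,6): δ = 163.70°  ·
antipodal pairs: 4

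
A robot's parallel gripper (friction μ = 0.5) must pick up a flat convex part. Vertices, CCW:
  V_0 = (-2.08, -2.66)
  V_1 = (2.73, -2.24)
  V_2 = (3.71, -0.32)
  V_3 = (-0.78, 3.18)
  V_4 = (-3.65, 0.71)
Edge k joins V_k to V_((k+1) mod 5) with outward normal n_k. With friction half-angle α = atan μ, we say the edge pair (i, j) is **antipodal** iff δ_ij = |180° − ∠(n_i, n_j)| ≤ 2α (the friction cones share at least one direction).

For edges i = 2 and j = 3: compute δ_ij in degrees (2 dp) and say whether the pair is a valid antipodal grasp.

α = atan 0.5 = 26.57°;  2α = 53.13°
edge 2: e_2 = (-4.49, +3.50);  n_2 = (+0.6148, +0.7887)
edge 3: e_3 = (-2.87, -2.47);  n_3 = (-0.6523, +0.7580)
∠(n_2, n_3) = 78.65°
δ = |180° − 78.65°| = 101.35°
101.35° > 2α = 53.13°  →  invalid

δ = 101.35°, invalid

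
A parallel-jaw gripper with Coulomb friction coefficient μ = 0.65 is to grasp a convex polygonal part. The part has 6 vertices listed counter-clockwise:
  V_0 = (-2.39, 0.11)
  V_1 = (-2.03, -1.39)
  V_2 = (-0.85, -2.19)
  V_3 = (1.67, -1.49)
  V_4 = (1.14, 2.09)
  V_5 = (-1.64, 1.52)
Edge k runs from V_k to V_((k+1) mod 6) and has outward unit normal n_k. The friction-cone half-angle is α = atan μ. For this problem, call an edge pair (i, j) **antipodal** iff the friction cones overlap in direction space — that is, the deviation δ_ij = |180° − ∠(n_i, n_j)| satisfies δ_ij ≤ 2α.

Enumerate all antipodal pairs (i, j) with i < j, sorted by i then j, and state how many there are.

α = atan 0.65 = 33.02°;  2α = 66.05°
n_0 = (-0.9724, -0.2334)
n_1 = (-0.5612, -0.8277)
n_2 = (+0.2676, -0.9635)
n_3 = (+0.9892, +0.1464)
n_4 = (-0.2009, +0.9796)
n_5 = (-0.8829, +0.4696)
  (0,1): δ = 137.63°  ·
  (0,2): δ = 87.97°  ·
  (0,3): δ = 5.07°  ✓
  (0,4): δ = 88.09°  ·
  (0,5): δ = 138.50°  ·
  (1,2): δ = 130.34°  ·
  (1,3): δ = 47.44°  ✓
  (1,4): δ = 45.72°  ✓
  (1,5): δ = 96.13°  ·
  (2,3): δ = 97.10°  ·
  (2,4): δ = 3.94°  ✓
  (2,5): δ = 46.47°  ✓
  (3,4): δ = 86.83°  ·
  (3,5): δ = 36.43°  ✓
  (4,5): δ = 129.60°  ·
antipodal pairs: 6

count = 6; pairs: (0,3), (1,3), (1,4), (2,4), (2,5), (3,5)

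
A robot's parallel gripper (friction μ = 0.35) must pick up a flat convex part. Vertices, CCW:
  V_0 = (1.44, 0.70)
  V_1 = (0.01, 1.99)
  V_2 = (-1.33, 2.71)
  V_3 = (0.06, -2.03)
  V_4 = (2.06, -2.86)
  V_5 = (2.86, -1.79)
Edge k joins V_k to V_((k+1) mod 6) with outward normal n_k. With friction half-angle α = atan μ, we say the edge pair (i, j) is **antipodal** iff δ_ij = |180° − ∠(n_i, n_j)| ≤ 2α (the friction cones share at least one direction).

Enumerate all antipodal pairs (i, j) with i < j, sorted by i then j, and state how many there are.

α = atan 0.35 = 19.29°;  2α = 38.58°
n_0 = (+0.6698, +0.7425)
n_1 = (+0.4733, +0.8809)
n_2 = (-0.9596, -0.2814)
n_3 = (-0.3833, -0.9236)
n_4 = (+0.8009, -0.5988)
n_5 = (+0.8687, +0.4954)
  (0,1): δ = 166.20°  ·
  (0,2): δ = 31.60°  ✓
  (0,3): δ = 19.52°  ✓
  (0,4): δ = 95.27°  ·
  (0,5): δ = 161.75°  ·
  (1,2): δ = 45.41°  ·
  (1,3): δ = 5.71°  ✓
  (1,4): δ = 81.47°  ·
  (1,5): δ = 147.95°  ·
  (2,3): δ = 128.88°  ·
  (2,4): δ = 53.13°  ·
  (2,5): δ = 13.35°  ✓
  (3,4): δ = 104.25°  ·
  (3,5): δ = 37.77°  ✓
  (4,5): δ = 113.52°  ·
antipodal pairs: 5

count = 5; pairs: (0,2), (0,3), (1,3), (2,5), (3,5)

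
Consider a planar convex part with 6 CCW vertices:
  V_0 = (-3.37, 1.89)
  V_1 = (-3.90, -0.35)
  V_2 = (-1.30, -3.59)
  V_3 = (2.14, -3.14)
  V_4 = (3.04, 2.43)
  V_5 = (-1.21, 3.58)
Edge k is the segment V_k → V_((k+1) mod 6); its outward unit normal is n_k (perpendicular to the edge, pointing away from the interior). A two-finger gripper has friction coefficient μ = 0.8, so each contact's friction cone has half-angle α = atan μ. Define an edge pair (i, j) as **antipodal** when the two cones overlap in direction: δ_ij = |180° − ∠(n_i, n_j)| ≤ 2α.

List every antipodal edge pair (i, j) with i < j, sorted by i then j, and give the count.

α = atan 0.8 = 38.66°;  2α = 77.32°
n_0 = (-0.9731, +0.2302)
n_1 = (-0.7799, -0.6259)
n_2 = (+0.1297, -0.9916)
n_3 = (+0.9872, -0.1595)
n_4 = (+0.2612, +0.9653)
n_5 = (-0.6162, +0.7876)
  (0,1): δ = 127.94°  ·
  (0,2): δ = 69.24°  ✓
  (0,3): δ = 4.13°  ✓
  (0,4): δ = 88.17°  ·
  (0,5): δ = 141.35°  ·
  (1,2): δ = 121.29°  ·
  (1,3): δ = 47.92°  ✓
  (1,4): δ = 36.11°  ✓
  (1,5): δ = 89.29°  ·
  (2,3): δ = 106.63°  ·
  (2,4): δ = 22.59°  ✓
  (2,5): δ = 30.59°  ✓
  (3,4): δ = 95.96°  ·
  (3,5): δ = 42.78°  ✓
  (4,5): δ = 126.82°  ·
antipodal pairs: 7

count = 7; pairs: (0,2), (0,3), (1,3), (1,4), (2,4), (2,5), (3,5)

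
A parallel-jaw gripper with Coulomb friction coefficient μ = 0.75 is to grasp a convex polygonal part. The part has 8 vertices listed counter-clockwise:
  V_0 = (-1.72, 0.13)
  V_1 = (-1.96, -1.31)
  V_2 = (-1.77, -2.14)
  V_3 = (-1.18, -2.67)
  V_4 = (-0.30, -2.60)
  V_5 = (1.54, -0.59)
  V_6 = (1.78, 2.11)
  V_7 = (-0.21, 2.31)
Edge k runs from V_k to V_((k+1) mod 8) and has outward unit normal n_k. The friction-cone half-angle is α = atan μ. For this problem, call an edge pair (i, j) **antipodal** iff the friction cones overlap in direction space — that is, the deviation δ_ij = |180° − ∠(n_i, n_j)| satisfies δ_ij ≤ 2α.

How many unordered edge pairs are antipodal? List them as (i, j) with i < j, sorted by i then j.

count = 12; pairs: (0,4), (0,5), (1,4), (1,5), (1,6), (2,5), (2,6), (3,6), (3,7), (4,6), (4,7), (5,7)

α = atan 0.75 = 36.87°;  2α = 73.74°
n_0 = (-0.9864, +0.1644)
n_1 = (-0.9748, -0.2231)
n_2 = (-0.6683, -0.7439)
n_3 = (+0.0793, -0.9969)
n_4 = (+0.7376, -0.6752)
n_5 = (+0.9961, -0.0885)
n_6 = (+0.1000, +0.9950)
n_7 = (-0.8221, +0.5694)
  (0,1): δ = 157.64°  ·
  (0,2): δ = 122.47°  ·
  (0,3): δ = 75.99°  ·
  (0,4): δ = 33.01°  ✓
  (0,5): δ = 4.38°  ✓
  (0,6): δ = 93.72°  ·
  (0,7): δ = 154.75°  ·
  (1,2): δ = 144.83°  ·
  (1,3): δ = 98.35°  ·
  (1,4): δ = 55.37°  ✓
  (1,5): δ = 17.97°  ✓
  (1,6): δ = 71.37°  ✓
  (1,7): δ = 132.40°  ·
  (2,3): δ = 133.52°  ·
  (2,4): δ = 90.54°  ·
  (2,5): δ = 53.15°  ✓
  (2,6): δ = 36.19°  ✓
  (2,7): δ = 97.22°  ·
  (3,4): δ = 137.02°  ·
  (3,5): δ = 99.63°  ·
  (3,6): δ = 10.29°  ✓
  (3,7): δ = 50.74°  ✓
  (4,5): δ = 142.61°  ·
  (4,6): δ = 53.27°  ✓
  (4,7): δ = 7.76°  ✓
  (5,6): δ = 90.66°  ·
  (5,7): δ = 29.63°  ✓
  (6,7): δ = 118.97°  ·
antipodal pairs: 12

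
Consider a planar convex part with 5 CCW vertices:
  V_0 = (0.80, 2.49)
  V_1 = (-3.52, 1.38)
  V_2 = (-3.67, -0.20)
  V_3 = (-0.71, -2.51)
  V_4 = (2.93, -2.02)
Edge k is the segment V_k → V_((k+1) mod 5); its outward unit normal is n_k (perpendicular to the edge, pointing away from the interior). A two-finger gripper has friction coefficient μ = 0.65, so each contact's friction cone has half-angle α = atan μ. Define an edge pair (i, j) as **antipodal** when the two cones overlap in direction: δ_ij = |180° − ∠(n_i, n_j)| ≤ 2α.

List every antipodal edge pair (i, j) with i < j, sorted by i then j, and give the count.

α = atan 0.65 = 33.02°;  2α = 66.05°
n_0 = (-0.2489, +0.9685)
n_1 = (-0.9955, +0.0945)
n_2 = (-0.6152, -0.7883)
n_3 = (+0.1334, -0.9911)
n_4 = (+0.9042, +0.4271)
  (0,1): δ = 109.83°  ·
  (0,2): δ = 52.38°  ✓
  (0,3): δ = 6.74°  ✓
  (0,4): δ = 100.87°  ·
  (1,2): δ = 122.55°  ·
  (1,3): δ = 76.91°  ·
  (1,4): δ = 30.70°  ✓
  (2,3): δ = 134.36°  ·
  (2,4): δ = 26.75°  ✓
  (3,4): δ = 72.39°  ·
antipodal pairs: 4

count = 4; pairs: (0,2), (0,3), (1,4), (2,4)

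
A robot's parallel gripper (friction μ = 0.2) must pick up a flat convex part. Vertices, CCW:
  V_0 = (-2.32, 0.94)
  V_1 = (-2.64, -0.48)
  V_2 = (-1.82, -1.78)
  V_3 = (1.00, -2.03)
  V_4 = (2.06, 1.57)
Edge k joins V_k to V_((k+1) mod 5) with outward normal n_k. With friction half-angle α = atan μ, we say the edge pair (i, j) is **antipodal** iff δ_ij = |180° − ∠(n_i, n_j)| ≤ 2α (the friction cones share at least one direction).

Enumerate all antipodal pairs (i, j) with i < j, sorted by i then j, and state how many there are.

count = 2; pairs: (0,3), (2,4)

α = atan 0.2 = 11.31°;  2α = 22.62°
n_0 = (-0.9755, +0.2198)
n_1 = (-0.8458, -0.5335)
n_2 = (-0.0883, -0.9961)
n_3 = (+0.9593, -0.2825)
n_4 = (-0.1424, +0.9898)
  (0,1): δ = 135.06°  ·
  (0,2): δ = 82.37°  ·
  (0,3): δ = 3.71°  ✓
  (0,4): δ = 110.88°  ·
  (1,2): δ = 127.31°  ·
  (1,3): δ = 48.65°  ·
  (1,4): δ = 65.94°  ·
  (2,3): δ = 101.34°  ·
  (2,4): δ = 13.25°  ✓
  (3,4): δ = 65.41°  ·
antipodal pairs: 2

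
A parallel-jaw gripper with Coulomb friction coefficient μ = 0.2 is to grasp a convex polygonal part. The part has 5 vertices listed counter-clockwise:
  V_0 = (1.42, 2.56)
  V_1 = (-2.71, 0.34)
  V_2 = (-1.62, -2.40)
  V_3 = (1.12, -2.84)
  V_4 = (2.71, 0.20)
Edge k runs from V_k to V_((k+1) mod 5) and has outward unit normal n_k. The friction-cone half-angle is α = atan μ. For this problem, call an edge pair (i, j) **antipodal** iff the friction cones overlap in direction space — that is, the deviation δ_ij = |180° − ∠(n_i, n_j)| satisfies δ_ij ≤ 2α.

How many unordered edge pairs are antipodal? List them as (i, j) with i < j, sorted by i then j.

count = 1; pairs: (1,4)

α = atan 0.2 = 11.31°;  2α = 22.62°
n_0 = (-0.4735, +0.8808)
n_1 = (-0.9292, -0.3696)
n_2 = (-0.1586, -0.9874)
n_3 = (+0.8861, -0.4635)
n_4 = (+0.8775, +0.4796)
  (0,1): δ = 96.57°  ·
  (0,2): δ = 37.38°  ·
  (0,3): δ = 34.13°  ·
  (0,4): δ = 90.40°  ·
  (1,2): δ = 120.82°  ·
  (1,3): δ = 49.30°  ·
  (1,4): δ = 6.97°  ✓
  (2,3): δ = 108.49°  ·
  (2,4): δ = 52.22°  ·
  (3,4): δ = 123.73°  ·
antipodal pairs: 1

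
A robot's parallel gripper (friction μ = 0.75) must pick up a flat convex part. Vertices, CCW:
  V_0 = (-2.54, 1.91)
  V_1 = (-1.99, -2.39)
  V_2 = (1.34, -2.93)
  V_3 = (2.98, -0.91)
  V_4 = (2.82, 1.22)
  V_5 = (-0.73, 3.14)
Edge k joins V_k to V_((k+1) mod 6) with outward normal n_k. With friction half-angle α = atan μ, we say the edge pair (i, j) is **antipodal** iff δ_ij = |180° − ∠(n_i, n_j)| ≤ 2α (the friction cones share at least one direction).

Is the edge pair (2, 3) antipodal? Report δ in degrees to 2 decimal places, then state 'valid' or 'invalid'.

α = atan 0.75 = 36.87°;  2α = 73.74°
edge 2: e_2 = (+1.64, +2.02);  n_2 = (+0.7763, -0.6303)
edge 3: e_3 = (-0.16, +2.13);  n_3 = (+0.9972, +0.0749)
∠(n_2, n_3) = 43.37°
δ = |180° − 43.37°| = 136.63°
136.63° > 2α = 73.74°  →  invalid

δ = 136.63°, invalid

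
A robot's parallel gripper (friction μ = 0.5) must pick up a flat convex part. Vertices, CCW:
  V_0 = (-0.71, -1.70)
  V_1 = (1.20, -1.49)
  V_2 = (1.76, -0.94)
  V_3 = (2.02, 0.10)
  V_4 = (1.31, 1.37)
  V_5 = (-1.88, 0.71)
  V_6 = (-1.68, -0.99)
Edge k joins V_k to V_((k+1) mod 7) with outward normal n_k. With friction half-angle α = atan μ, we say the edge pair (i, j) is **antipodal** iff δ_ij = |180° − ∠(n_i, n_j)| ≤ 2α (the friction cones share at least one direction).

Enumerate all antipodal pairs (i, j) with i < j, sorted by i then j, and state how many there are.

count = 7; pairs: (0,4), (1,4), (1,5), (2,5), (3,5), (3,6), (4,6)

α = atan 0.5 = 26.57°;  2α = 53.13°
n_0 = (+0.1093, -0.9940)
n_1 = (+0.7007, -0.7134)
n_2 = (+0.9701, -0.2425)
n_3 = (+0.8729, +0.4880)
n_4 = (-0.2026, +0.9793)
n_5 = (-0.9932, -0.1168)
n_6 = (-0.5906, -0.8069)
  (0,1): δ = 141.79°  ·
  (0,2): δ = 110.31°  ·
  (0,3): δ = 67.07°  ·
  (0,4): δ = 5.42°  ✓
  (0,5): δ = 90.44°  ·
  (0,6): δ = 137.52°  ·
  (1,2): δ = 148.52°  ·
  (1,3): δ = 105.28°  ·
  (1,4): δ = 32.79°  ✓
  (1,5): δ = 52.23°  ✓
  (1,6): δ = 99.31°  ·
  (2,3): δ = 136.76°  ·
  (2,4): δ = 64.27°  ·
  (2,5): δ = 20.75°  ✓
  (2,6): δ = 67.83°  ·
  (3,4): δ = 107.52°  ·
  (3,5): δ = 22.50°  ✓
  (3,6): δ = 24.59°  ✓
  (4,5): δ = 94.98°  ·
  (4,6): δ = 47.89°  ✓
  (5,6): δ = 132.91°  ·
antipodal pairs: 7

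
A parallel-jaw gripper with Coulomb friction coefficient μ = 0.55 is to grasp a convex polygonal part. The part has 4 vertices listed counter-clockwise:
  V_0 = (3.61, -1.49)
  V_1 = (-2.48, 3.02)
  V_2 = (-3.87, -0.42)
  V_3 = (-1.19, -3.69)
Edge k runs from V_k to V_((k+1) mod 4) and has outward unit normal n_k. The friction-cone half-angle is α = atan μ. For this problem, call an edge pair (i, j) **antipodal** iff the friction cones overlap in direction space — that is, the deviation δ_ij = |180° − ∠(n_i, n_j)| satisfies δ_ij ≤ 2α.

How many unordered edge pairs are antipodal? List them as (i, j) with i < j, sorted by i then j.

count = 2; pairs: (0,2), (1,3)

α = atan 0.55 = 28.81°;  2α = 57.62°
n_0 = (+0.5951, +0.8036)
n_1 = (-0.9272, +0.3746)
n_2 = (-0.7734, -0.6339)
n_3 = (+0.4167, -0.9091)
  (0,1): δ = 75.48°  ·
  (0,2): δ = 14.14°  ✓
  (0,3): δ = 61.15°  ·
  (1,2): δ = 118.66°  ·
  (1,3): δ = 43.37°  ✓
  (2,3): δ = 104.71°  ·
antipodal pairs: 2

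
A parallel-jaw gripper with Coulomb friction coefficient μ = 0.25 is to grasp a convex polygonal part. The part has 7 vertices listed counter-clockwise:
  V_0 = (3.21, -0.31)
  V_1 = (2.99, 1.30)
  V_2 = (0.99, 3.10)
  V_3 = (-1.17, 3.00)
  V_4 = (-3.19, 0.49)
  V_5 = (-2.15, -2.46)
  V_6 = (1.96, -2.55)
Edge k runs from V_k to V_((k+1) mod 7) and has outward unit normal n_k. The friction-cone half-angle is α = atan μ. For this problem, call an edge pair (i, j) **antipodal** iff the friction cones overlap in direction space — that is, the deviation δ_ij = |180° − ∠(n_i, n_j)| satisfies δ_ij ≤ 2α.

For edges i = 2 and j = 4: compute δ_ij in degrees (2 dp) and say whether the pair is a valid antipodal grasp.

α = atan 0.25 = 14.04°;  2α = 28.07°
edge 2: e_2 = (-2.16, -0.10);  n_2 = (-0.0462, +0.9989)
edge 4: e_4 = (+1.04, -2.95);  n_4 = (-0.9431, -0.3325)
∠(n_2, n_4) = 106.77°
δ = |180° − 106.77°| = 73.23°
73.23° > 2α = 28.07°  →  invalid

δ = 73.23°, invalid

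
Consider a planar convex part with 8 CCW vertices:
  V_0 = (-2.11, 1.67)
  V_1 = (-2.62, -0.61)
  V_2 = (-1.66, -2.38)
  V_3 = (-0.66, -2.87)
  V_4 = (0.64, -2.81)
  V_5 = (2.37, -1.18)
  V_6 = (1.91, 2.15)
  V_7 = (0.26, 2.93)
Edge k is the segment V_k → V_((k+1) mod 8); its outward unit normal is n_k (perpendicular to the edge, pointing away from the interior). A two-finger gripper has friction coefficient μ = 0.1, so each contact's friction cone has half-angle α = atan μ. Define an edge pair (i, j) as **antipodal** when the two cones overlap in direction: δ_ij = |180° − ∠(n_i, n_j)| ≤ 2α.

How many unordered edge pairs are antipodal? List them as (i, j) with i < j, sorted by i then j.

count = 1; pairs: (2,6)

α = atan 0.1 = 5.71°;  2α = 11.42°
n_0 = (-0.9759, +0.2183)
n_1 = (-0.8790, -0.4768)
n_2 = (-0.4400, -0.8980)
n_3 = (+0.0461, -0.9989)
n_4 = (+0.6858, -0.7278)
n_5 = (+0.9906, +0.1368)
n_6 = (+0.4274, +0.9041)
n_7 = (-0.4694, +0.8830)
  (0,1): δ = 138.92°  ·
  (0,2): δ = 103.50°  ·
  (0,3): δ = 74.75°  ·
  (0,4): δ = 34.10°  ·
  (0,5): δ = 20.47°  ·
  (0,6): δ = 77.31°  ·
  (0,7): δ = 130.61°  ·
  (1,2): δ = 144.58°  ·
  (1,3): δ = 115.83°  ·
  (1,4): δ = 75.18°  ·
  (1,5): δ = 20.61°  ·
  (1,6): δ = 36.22°  ·
  (1,7): δ = 89.52°  ·
  (2,3): δ = 151.25°  ·
  (2,4): δ = 110.60°  ·
  (2,5): δ = 56.03°  ·
  (2,6): δ = 0.80°  ✓
  (2,7): δ = 54.10°  ·
  (3,4): δ = 139.35°  ·
  (3,5): δ = 84.78°  ·
  (3,6): δ = 27.94°  ·
  (3,7): δ = 25.35°  ·
  (4,5): δ = 125.43°  ·
  (4,6): δ = 68.60°  ·
  (4,7): δ = 15.30°  ·
  (5,6): δ = 123.17°  ·
  (5,7): δ = 69.87°  ·
  (6,7): δ = 126.70°  ·
antipodal pairs: 1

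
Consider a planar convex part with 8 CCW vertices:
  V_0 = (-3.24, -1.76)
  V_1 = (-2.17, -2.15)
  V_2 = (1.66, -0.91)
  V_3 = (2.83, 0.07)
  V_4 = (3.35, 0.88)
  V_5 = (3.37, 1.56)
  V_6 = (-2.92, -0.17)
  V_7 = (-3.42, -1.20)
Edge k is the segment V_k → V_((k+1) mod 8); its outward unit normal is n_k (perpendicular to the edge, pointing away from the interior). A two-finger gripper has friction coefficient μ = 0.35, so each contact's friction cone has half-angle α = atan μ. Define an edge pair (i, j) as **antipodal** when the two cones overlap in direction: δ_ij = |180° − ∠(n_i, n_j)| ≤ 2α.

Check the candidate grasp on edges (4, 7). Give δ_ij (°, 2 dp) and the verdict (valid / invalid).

α = atan 0.35 = 19.29°;  2α = 38.58°
edge 4: e_4 = (+0.02, +0.68);  n_4 = (+0.9996, -0.0294)
edge 7: e_7 = (+0.18, -0.56);  n_7 = (-0.9520, -0.3060)
∠(n_4, n_7) = 160.50°
δ = |180° − 160.50°| = 19.50°
19.50° ≤ 2α = 38.58°  →  valid

δ = 19.50°, valid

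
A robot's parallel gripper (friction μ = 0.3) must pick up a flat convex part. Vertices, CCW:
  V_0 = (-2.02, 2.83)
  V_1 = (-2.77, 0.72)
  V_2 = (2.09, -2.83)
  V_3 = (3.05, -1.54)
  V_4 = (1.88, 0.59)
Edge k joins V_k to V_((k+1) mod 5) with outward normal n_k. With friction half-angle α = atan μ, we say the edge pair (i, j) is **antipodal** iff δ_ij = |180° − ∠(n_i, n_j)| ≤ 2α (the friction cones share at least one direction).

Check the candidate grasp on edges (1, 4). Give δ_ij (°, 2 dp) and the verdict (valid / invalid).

δ = 6.28°, valid

α = atan 0.3 = 16.70°;  2α = 33.40°
edge 1: e_1 = (+4.86, -3.55);  n_1 = (-0.5898, -0.8075)
edge 4: e_4 = (-3.90, +2.24);  n_4 = (+0.4981, +0.8671)
∠(n_1, n_4) = 173.72°
δ = |180° − 173.72°| = 6.28°
6.28° ≤ 2α = 33.40°  →  valid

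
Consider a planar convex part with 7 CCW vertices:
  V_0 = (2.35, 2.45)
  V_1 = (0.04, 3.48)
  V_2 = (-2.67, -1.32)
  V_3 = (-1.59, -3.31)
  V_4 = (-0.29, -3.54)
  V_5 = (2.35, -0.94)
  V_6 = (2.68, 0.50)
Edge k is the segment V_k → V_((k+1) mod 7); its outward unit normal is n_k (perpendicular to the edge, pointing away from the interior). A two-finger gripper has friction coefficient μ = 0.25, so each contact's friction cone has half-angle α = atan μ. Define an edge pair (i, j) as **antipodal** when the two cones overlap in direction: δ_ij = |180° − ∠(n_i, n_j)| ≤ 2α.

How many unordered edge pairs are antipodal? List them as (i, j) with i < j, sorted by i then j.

α = atan 0.25 = 14.04°;  2α = 28.07°
n_0 = (+0.4072, +0.9133)
n_1 = (-0.8708, +0.4916)
n_2 = (-0.8789, -0.4770)
n_3 = (-0.1742, -0.9847)
n_4 = (+0.7017, -0.7125)
n_5 = (+0.9747, -0.2234)
n_6 = (+0.9860, +0.1669)
  (0,1): δ = 95.42°  ·
  (0,2): δ = 37.48°  ·
  (0,3): δ = 14.00°  ✓
  (0,4): δ = 68.59°  ·
  (0,5): δ = 101.12°  ·
  (0,6): δ = 123.64°  ·
  (1,2): δ = 122.06°  ·
  (1,3): δ = 70.58°  ·
  (1,4): δ = 15.99°  ✓
  (1,5): δ = 16.54°  ✓
  (1,6): δ = 39.05°  ·
  (2,3): δ = 128.52°  ·
  (2,4): δ = 73.93°  ·
  (2,5): δ = 41.40°  ·
  (2,6): δ = 18.88°  ✓
  (3,4): δ = 125.40°  ·
  (3,5): δ = 92.87°  ·
  (3,6): δ = 70.36°  ·
  (4,5): δ = 147.47°  ·
  (4,6): δ = 124.96°  ·
  (5,6): δ = 157.49°  ·
antipodal pairs: 4

count = 4; pairs: (0,3), (1,4), (1,5), (2,6)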